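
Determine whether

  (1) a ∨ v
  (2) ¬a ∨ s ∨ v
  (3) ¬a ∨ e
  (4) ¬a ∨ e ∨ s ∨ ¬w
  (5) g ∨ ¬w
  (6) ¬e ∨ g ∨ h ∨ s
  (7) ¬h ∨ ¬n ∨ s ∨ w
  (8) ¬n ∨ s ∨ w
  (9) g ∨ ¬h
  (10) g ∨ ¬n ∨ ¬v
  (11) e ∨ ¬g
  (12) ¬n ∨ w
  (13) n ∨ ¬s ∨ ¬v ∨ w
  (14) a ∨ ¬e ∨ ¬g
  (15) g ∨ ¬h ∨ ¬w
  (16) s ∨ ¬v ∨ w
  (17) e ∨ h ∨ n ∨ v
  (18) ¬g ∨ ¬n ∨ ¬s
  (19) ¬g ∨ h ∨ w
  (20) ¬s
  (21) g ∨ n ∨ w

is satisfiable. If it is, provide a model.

Unit clause (¬s) forces s = False.
Try v = False:
  (a ∨ v) forces a = True.
  clause (¬a ∨ s ∨ v) is falsified — backtrack.
So v = True.
  then (s ∨ ¬v ∨ w) forces w = True.
  then (g ∨ ¬w) forces g = True.
  then (e ∨ ¬g) forces e = True.
  then (a ∨ ¬e ∨ ¬g) forces a = True.
Set h = False.
Set n = False.
All clauses satisfied.

v=T; e=T; g=T; a=T; s=F; w=T; h=F; n=F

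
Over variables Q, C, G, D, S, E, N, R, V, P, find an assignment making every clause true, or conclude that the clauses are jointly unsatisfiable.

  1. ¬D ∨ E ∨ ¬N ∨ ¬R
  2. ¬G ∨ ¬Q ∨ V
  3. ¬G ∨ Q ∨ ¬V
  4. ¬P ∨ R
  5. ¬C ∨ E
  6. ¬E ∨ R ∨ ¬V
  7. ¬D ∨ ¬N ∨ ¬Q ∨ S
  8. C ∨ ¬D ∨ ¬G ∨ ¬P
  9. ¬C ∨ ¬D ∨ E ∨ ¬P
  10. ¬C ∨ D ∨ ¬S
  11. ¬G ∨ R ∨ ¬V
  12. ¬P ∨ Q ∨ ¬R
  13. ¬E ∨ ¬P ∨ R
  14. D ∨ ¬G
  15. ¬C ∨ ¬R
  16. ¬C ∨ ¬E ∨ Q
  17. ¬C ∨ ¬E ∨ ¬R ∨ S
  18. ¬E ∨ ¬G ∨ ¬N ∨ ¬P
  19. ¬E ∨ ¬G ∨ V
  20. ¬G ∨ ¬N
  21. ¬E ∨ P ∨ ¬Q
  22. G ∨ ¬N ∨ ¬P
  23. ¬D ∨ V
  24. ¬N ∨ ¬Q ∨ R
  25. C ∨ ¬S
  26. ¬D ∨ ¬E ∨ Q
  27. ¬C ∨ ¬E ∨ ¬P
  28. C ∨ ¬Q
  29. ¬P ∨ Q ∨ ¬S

Set Q = False.
Try C = True:
  (¬C ∨ E) forces E = True.
  clause (¬C ∨ ¬E ∨ Q) is falsified — backtrack.
So C = False.
  then (C ∨ ¬S) forces S = False.
Try G = True:
  (¬G ∨ Q ∨ ¬V) forces V = False.
  (D ∨ ¬G) forces D = True.
  clause (¬D ∨ V) is falsified — backtrack.
So G = False.
Set D = False.
Set E = False.
Set N = True.
  then (G ∨ ¬N ∨ ¬P) forces P = False.
Set R = True.
Set V = False.
All clauses satisfied.

Q=F, C=F, G=F, D=F, S=F, E=F, N=T, R=T, V=F, P=F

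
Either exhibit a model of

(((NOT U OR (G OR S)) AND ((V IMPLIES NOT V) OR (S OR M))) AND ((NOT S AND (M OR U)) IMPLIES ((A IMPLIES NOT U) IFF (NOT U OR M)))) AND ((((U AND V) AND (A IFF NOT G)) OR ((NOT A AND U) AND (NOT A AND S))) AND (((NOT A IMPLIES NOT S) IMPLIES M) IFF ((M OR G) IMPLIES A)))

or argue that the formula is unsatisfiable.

S=T; U=T; M=T; V=T; A=T; G=F

  ((NOT U OR (G OR S)) AND ((V IMPLIES NOT V) OR (S OR M))) AND ((NOT S AND (M OR U)) IMPLIES ((A IMPLIES NOT U) IFF (NOT U OR M))) = True
    (NOT U OR (G OR S)) AND ((V IMPLIES NOT V) OR (S OR M)) = True
      NOT U OR (G OR S) = True
        NOT U = False
        G OR S = True
      (V IMPLIES NOT V) OR (S OR M) = True
        V IMPLIES NOT V = False
          NOT V = False
        S OR M = True
    (NOT S AND (M OR U)) IMPLIES ((A IMPLIES NOT U) IFF (NOT U OR M)) = True
      NOT S AND (M OR U) = False
        NOT S = False
        M OR U = True
      (A IMPLIES NOT U) IFF (NOT U OR M) = False
        A IMPLIES NOT U = False
          NOT U = False
        NOT U OR M = True
          NOT U = False
  (((U AND V) AND (A IFF NOT G)) OR ((NOT A AND U) AND (NOT A AND S))) AND (((NOT A IMPLIES NOT S) IMPLIES M) IFF ((M OR G) IMPLIES A)) = True
    ((U AND V) AND (A IFF NOT G)) OR ((NOT A AND U) AND (NOT A AND S)) = True
      (U AND V) AND (A IFF NOT G) = True
        U AND V = True
        A IFF NOT G = True
          NOT G = True
      (NOT A AND U) AND (NOT A AND S) = False
        NOT A AND U = False
          NOT A = False
        NOT A AND S = False
          NOT A = False
    ((NOT A IMPLIES NOT S) IMPLIES M) IFF ((M OR G) IMPLIES A) = True
      (NOT A IMPLIES NOT S) IMPLIES M = True
        NOT A IMPLIES NOT S = True
          NOT A = False
          NOT S = False
      (M OR G) IMPLIES A = True
        M OR G = True
Both conjuncts True, so the formula holds.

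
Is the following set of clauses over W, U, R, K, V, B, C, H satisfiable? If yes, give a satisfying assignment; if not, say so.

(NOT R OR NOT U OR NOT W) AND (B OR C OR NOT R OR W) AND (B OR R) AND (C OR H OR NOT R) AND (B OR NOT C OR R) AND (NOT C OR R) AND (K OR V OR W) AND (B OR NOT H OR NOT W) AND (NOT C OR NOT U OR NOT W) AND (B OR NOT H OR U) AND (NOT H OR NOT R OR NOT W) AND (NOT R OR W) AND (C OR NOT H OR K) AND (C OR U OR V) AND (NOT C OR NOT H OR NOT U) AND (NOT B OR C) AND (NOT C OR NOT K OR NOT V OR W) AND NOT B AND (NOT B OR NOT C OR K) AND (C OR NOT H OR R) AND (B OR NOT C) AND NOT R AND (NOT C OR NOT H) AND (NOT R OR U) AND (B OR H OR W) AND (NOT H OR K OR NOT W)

UNSATISFIABLE

Case R = True:
  Clause (NOT R) is falsified — contradiction.
Case R = False:
  (B OR R) forces B = True.
  Clause (NOT B) is falsified — contradiction.
Both cases fail, so the formula is unsatisfiable.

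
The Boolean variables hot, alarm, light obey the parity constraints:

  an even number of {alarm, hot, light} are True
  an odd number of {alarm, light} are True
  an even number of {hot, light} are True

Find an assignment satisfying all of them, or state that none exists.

hot = True, alarm = False, light = True

{alarm, hot, light}: 2 true → even ✓
{alarm, light}: 1 true → odd ✓
{hot, light}: 2 true → even ✓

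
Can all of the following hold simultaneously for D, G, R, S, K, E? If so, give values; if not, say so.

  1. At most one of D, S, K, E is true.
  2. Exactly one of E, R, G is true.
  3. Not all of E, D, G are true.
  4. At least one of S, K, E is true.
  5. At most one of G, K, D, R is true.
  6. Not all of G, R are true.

D: False, G: False, R: True, S: True, K: False, E: False

  (1) {D, S, K, E}: 1 true — at most one ✓
  (2) {E, R, G}: 1 true — exactly one ✓
  (3) {E, D, G}: 0/3 true — not all ✓
  (4) {S, K, E}: 1 true — at least one ✓
  (5) {G, K, D, R}: 1 true — at most one ✓
  (6) {G, R}: 1/2 true — not all ✓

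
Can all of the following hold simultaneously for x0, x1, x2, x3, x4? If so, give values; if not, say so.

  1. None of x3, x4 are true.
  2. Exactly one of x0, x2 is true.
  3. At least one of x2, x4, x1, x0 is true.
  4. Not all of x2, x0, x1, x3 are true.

x0 = False, x1 = False, x2 = True, x3 = False, x4 = False

  (1) {x3, x4}: 0 true — none ✓
  (2) {x0, x2}: 1 true — exactly one ✓
  (3) {x2, x4, x1, x0}: 1 true — at least one ✓
  (4) {x2, x0, x1, x3}: 1/4 true — not all ✓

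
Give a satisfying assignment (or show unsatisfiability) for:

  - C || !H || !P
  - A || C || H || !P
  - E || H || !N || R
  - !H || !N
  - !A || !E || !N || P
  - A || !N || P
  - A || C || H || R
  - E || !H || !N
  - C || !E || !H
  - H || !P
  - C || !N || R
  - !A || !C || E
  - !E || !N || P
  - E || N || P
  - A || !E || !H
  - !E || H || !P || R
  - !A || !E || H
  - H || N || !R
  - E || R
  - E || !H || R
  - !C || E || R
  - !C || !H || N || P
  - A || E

Set P = True.
  then (H || !P) forces H = True.
  then (C || !H || !P) forces C = True.
  then (!H || !N) forces N = False.
Set R = True.
Set E = True.
  then (A || !E || !H) forces A = True.
All clauses satisfied.

P: True, R: True, E: True, C: True, N: False, H: True, A: True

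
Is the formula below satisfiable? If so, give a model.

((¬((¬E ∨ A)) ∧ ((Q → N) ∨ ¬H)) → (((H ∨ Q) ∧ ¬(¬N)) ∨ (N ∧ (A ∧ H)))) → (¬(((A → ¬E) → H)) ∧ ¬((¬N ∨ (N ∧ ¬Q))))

N = True; A = True; Q = True; E = False; H = False

  ((¬((¬E ∨ A)) ∧ ((Q → N) ∨ ¬H)) → (((H ∨ Q) ∧ ¬(¬N)) ∨ (N ∧ (A ∧ H)))) → (¬(((A → ¬E) → H)) ∧ ¬((¬N ∨ (N ∧ ¬Q)))) = True
    (¬((¬E ∨ A)) ∧ ((Q → N) ∨ ¬H)) → (((H ∨ Q) ∧ ¬(¬N)) ∨ (N ∧ (A ∧ H))) = True
      ¬((¬E ∨ A)) ∧ ((Q → N) ∨ ¬H) = False
        ¬((¬E ∨ A)) = False
          ¬E ∨ A = True
            ¬E = True
        (Q → N) ∨ ¬H = True
          Q → N = True
          ¬H = True
      ((H ∨ Q) ∧ ¬(¬N)) ∨ (N ∧ (A ∧ H)) = True
        (H ∨ Q) ∧ ¬(¬N) = True
          H ∨ Q = True
          ¬(¬N) = True
            ¬N = False
        N ∧ (A ∧ H) = False
          A ∧ H = False
    ¬(((A → ¬E) → H)) ∧ ¬((¬N ∨ (N ∧ ¬Q))) = True
      ¬(((A → ¬E) → H)) = True
        (A → ¬E) → H = False
          A → ¬E = True
            ¬E = True
      ¬((¬N ∨ (N ∧ ¬Q))) = True
        ¬N ∨ (N ∧ ¬Q) = False
          ¬N = False
          N ∧ ¬Q = False
            ¬Q = False
The formula evaluates to True.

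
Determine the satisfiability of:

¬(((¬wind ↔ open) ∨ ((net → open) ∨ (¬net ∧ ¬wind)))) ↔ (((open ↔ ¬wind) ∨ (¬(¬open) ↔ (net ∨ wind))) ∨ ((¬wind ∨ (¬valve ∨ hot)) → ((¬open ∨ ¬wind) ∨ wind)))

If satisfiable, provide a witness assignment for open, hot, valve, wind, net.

open = False, hot = True, valve = False, wind = False, net = True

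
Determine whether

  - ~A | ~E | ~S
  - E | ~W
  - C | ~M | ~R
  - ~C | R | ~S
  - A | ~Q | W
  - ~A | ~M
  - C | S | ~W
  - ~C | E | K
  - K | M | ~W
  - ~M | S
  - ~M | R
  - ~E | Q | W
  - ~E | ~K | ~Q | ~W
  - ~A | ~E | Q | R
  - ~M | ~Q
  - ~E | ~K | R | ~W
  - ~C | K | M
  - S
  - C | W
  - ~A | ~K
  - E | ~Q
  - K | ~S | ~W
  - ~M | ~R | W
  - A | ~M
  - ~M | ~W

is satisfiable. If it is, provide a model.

Q = False, S = True, E = False, W = False, K = True, R = True, C = True, M = False, A = False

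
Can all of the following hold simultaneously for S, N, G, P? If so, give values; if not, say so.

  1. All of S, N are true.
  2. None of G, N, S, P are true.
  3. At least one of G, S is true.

Case S = True:
  Constraint (2) is violated (S=T) — contradiction.
Case S = False:
  Constraint (1) is violated (S=F) — contradiction.
Both cases fail — unsatisfiable.

No satisfying assignment exists.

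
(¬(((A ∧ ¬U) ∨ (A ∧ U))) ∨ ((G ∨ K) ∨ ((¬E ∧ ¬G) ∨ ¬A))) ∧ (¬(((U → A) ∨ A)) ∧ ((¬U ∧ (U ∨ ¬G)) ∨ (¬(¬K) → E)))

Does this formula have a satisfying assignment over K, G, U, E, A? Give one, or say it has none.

K=F; G=T; U=T; E=T; A=F

  ¬(((A ∧ ¬U) ∨ (A ∧ U))) ∨ ((G ∨ K) ∨ ((¬E ∧ ¬G) ∨ ¬A)) = True
    ¬(((A ∧ ¬U) ∨ (A ∧ U))) = True
      (A ∧ ¬U) ∨ (A ∧ U) = False
        A ∧ ¬U = False
          ¬U = False
        A ∧ U = False
    (G ∨ K) ∨ ((¬E ∧ ¬G) ∨ ¬A) = True
      G ∨ K = True
      (¬E ∧ ¬G) ∨ ¬A = True
        ¬E ∧ ¬G = False
          ¬E = False
          ¬G = False
        ¬A = True
  ¬(((U → A) ∨ A)) ∧ ((¬U ∧ (U ∨ ¬G)) ∨ (¬(¬K) → E)) = True
    ¬(((U → A) ∨ A)) = True
      (U → A) ∨ A = False
        U → A = False
    (¬U ∧ (U ∨ ¬G)) ∨ (¬(¬K) → E) = True
      ¬U ∧ (U ∨ ¬G) = False
        ¬U = False
        U ∨ ¬G = True
          ¬G = False
      ¬(¬K) → E = True
        ¬(¬K) = False
          ¬K = True
Both conjuncts True, so the formula holds.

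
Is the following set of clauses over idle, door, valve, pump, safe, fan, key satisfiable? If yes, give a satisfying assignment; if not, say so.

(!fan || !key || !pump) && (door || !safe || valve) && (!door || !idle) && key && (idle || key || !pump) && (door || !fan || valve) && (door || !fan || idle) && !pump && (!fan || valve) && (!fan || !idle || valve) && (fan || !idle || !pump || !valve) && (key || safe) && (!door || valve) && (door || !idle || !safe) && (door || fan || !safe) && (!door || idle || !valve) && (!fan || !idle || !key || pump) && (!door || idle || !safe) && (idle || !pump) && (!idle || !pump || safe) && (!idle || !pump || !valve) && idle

idle = True, door = False, valve = False, pump = False, safe = False, fan = False, key = True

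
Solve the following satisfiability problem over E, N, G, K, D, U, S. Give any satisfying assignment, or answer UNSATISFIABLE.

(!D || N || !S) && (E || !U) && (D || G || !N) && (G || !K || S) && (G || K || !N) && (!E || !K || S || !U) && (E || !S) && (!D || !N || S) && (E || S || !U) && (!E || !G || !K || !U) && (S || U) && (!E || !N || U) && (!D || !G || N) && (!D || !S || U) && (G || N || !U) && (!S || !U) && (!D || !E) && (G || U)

E = True, N = False, G = True, K = False, D = False, U = True, S = False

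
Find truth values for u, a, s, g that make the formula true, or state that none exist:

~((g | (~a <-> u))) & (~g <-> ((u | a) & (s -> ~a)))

u: True, a: True, s: False, g: False

  ~((g | (~a <-> u))) = True
    g | (~a <-> u) = False
      ~a <-> u = False
        ~a = False
  ~g <-> ((u | a) & (s -> ~a)) = True
    ~g = True
    (u | a) & (s -> ~a) = True
      u | a = True
      s -> ~a = True
        ~a = False
Both conjuncts True, so the formula holds.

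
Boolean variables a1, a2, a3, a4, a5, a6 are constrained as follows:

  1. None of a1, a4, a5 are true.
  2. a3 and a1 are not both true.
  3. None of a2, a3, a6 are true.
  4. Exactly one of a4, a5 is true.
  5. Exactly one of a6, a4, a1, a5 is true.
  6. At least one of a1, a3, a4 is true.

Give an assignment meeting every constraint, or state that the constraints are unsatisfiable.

UNSATISFIABLE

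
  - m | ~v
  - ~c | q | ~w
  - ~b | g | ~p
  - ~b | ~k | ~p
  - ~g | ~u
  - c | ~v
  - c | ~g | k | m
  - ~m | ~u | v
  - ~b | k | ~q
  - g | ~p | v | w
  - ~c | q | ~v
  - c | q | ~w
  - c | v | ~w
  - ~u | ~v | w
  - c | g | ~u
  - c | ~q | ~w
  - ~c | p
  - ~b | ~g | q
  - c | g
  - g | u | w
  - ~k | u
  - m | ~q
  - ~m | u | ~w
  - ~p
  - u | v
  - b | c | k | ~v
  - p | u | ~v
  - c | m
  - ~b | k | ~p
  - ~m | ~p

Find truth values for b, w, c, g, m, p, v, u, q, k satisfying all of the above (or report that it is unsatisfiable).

UNSATISFIABLE

Case c = True:
  (~c | p) forces p = True.
  Clause (~p) is falsified — contradiction.
Case c = False:
  (c | ~v) forces v = False.
  (c | v | ~w) forces w = False.
  (c | g) forces g = True.
  (~g | ~u) forces u = False.
  Clause (u | v) is falsified — contradiction.
Both cases fail, so the formula is unsatisfiable.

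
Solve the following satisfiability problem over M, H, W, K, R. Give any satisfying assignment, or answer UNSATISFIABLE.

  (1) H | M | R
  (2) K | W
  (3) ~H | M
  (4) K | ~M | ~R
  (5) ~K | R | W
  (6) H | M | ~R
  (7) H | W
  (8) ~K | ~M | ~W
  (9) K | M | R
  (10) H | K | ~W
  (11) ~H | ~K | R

M = True; H = True; W = False; K = True; R = True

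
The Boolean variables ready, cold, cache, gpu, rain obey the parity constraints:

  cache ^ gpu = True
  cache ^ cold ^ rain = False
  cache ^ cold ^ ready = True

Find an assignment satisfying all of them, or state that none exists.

ready = False, cold = True, cache = False, gpu = True, rain = True

cache ^ gpu = F ^ T = True ✓
cache ^ cold ^ rain = F ^ T ^ T = False ✓
cache ^ cold ^ ready = F ^ T ^ F = True ✓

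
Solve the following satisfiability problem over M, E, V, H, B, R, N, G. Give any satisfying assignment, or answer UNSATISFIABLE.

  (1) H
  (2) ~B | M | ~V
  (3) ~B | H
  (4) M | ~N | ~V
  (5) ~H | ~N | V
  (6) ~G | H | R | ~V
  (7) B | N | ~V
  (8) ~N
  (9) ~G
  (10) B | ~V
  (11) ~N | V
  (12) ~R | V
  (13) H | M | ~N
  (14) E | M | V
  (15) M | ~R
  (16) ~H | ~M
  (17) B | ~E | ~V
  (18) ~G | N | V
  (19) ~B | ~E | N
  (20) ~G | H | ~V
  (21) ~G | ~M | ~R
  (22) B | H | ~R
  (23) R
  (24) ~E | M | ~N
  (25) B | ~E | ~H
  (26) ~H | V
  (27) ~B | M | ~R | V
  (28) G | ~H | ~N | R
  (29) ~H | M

No satisfying assignment exists.

Case M = True:
  (H) forces H = True.
  Clause (~H | ~M) is falsified — contradiction.
Case M = False:
  (H) forces H = True.
  Clause (~H | M) is falsified — contradiction.
Both cases fail, so the formula is unsatisfiable.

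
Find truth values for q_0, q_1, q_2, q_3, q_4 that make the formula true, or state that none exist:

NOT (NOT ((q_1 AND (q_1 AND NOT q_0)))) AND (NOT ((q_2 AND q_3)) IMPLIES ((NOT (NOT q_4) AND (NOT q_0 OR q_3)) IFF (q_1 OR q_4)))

q_0 = False, q_1 = True, q_2 = False, q_3 = True, q_4 = True

  NOT (NOT ((q_1 AND (q_1 AND NOT q_0)))) = True
    NOT ((q_1 AND (q_1 AND NOT q_0))) = False
      q_1 AND (q_1 AND NOT q_0) = True
        q_1 AND NOT q_0 = True
          NOT q_0 = True
  NOT ((q_2 AND q_3)) IMPLIES ((NOT (NOT q_4) AND (NOT q_0 OR q_3)) IFF (q_1 OR q_4)) = True
    NOT ((q_2 AND q_3)) = True
      q_2 AND q_3 = False
    (NOT (NOT q_4) AND (NOT q_0 OR q_3)) IFF (q_1 OR q_4) = True
      NOT (NOT q_4) AND (NOT q_0 OR q_3) = True
        NOT (NOT q_4) = True
          NOT q_4 = False
        NOT q_0 OR q_3 = True
          NOT q_0 = True
      q_1 OR q_4 = True
Both conjuncts True, so the formula holds.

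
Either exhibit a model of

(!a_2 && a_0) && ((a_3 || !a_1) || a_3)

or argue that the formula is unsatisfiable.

a_0: True, a_1: False, a_2: False, a_3: True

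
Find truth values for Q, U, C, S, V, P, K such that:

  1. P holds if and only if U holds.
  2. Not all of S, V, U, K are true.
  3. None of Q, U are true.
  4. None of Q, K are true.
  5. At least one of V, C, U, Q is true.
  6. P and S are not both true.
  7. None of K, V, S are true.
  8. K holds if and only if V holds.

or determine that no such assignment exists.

Q=F, U=F, C=T, S=F, V=F, P=F, K=F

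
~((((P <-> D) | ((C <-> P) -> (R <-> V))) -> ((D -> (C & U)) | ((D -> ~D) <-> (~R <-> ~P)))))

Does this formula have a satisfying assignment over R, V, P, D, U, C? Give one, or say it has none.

R = False, V = False, P = False, D = True, U = False, C = False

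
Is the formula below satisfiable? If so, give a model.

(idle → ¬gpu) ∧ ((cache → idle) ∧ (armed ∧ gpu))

gpu: True, cache: False, armed: True, idle: False

  idle → ¬gpu = True
    ¬gpu = False
  (cache → idle) ∧ (armed ∧ gpu) = True
    cache → idle = True
    armed ∧ gpu = True
Both conjuncts True, so the formula holds.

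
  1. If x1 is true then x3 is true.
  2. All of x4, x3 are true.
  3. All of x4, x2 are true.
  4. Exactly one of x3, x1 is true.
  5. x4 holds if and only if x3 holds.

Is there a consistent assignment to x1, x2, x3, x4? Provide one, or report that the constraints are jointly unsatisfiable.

x1 = False; x2 = True; x3 = True; x4 = True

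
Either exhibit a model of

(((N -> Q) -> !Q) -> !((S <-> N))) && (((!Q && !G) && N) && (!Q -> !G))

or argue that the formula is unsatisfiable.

S = False; N = True; Q = False; G = False

  ((N -> Q) -> !Q) -> !((S <-> N)) = True
    (N -> Q) -> !Q = True
      N -> Q = False
      !Q = True
    !((S <-> N)) = True
      S <-> N = False
  ((!Q && !G) && N) && (!Q -> !G) = True
    (!Q && !G) && N = True
      !Q && !G = True
        !Q = True
        !G = True
    !Q -> !G = True
      !Q = True
      !G = True
Both conjuncts True, so the formula holds.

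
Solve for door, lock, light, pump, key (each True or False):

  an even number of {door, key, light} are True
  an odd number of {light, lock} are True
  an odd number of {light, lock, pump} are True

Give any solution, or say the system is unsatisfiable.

door = False, lock = True, light = False, pump = False, key = False

{door, key, light}: 0 true → even ✓
{light, lock}: 1 true → odd ✓
{light, lock, pump}: 1 true → odd ✓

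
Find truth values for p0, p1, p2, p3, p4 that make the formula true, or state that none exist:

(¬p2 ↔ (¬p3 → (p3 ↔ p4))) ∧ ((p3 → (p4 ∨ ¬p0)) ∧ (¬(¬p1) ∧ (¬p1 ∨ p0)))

p0 = True, p1 = True, p2 = True, p3 = False, p4 = True

  ¬p2 ↔ (¬p3 → (p3 ↔ p4)) = True
    ¬p2 = False
    ¬p3 → (p3 ↔ p4) = False
      ¬p3 = True
      p3 ↔ p4 = False
  (p3 → (p4 ∨ ¬p0)) ∧ (¬(¬p1) ∧ (¬p1 ∨ p0)) = True
    p3 → (p4 ∨ ¬p0) = True
      p4 ∨ ¬p0 = True
        ¬p0 = False
    ¬(¬p1) ∧ (¬p1 ∨ p0) = True
      ¬(¬p1) = True
        ¬p1 = False
      ¬p1 ∨ p0 = True
        ¬p1 = False
Both conjuncts True, so the formula holds.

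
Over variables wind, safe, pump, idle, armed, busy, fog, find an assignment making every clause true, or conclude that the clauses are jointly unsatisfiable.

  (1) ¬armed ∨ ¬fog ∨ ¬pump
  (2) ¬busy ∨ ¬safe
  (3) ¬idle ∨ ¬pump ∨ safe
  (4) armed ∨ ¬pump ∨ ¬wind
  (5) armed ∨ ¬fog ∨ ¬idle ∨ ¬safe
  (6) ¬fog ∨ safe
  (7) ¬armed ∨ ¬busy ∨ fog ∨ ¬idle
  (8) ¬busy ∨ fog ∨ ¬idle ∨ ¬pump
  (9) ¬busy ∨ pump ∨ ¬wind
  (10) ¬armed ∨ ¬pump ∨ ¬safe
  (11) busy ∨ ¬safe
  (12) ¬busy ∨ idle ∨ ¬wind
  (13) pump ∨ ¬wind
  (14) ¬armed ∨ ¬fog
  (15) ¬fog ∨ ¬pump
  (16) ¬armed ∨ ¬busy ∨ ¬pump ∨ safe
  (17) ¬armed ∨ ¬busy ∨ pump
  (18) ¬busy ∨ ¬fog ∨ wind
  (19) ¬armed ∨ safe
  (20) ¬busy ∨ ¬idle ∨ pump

wind: False, safe: False, pump: False, idle: True, armed: False, busy: False, fog: False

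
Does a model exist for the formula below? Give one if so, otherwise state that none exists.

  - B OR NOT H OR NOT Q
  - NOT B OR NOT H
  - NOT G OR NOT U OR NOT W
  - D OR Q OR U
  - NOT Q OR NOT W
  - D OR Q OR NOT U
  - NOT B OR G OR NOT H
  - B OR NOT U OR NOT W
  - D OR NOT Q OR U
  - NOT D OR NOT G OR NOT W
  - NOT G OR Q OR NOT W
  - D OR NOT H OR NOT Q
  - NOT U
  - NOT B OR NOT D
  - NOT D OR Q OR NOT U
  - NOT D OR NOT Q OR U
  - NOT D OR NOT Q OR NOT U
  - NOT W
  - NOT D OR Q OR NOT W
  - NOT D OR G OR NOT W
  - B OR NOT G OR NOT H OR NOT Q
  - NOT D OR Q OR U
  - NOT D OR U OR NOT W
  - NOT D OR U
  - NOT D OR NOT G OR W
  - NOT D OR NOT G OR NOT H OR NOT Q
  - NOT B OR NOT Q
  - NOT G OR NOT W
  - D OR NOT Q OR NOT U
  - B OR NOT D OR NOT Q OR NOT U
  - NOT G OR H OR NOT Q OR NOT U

UNSATISFIABLE

Case U = True:
  Clause (NOT U) is falsified — contradiction.
Case U = False:
  (NOT W) forces W = False.
  (NOT D OR U) forces D = False.
  (D OR Q OR U) forces Q = True.
  Clause (D OR NOT Q OR U) is falsified — contradiction.
Both cases fail, so the formula is unsatisfiable.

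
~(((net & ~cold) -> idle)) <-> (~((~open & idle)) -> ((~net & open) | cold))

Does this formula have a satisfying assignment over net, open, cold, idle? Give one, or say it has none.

net = False; open = False; cold = False; idle = False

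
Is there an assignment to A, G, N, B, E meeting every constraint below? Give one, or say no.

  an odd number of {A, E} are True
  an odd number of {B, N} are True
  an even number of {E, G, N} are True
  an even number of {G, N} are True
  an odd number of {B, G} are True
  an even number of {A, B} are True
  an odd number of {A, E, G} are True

A=T, G=F, N=F, B=T, E=F

{A, E}: 1 true → odd ✓
{B, N}: 1 true → odd ✓
{E, G, N}: 0 true → even ✓
{G, N}: 0 true → even ✓
{B, G}: 1 true → odd ✓
{A, B}: 2 true → even ✓
{A, E, G}: 1 true → odd ✓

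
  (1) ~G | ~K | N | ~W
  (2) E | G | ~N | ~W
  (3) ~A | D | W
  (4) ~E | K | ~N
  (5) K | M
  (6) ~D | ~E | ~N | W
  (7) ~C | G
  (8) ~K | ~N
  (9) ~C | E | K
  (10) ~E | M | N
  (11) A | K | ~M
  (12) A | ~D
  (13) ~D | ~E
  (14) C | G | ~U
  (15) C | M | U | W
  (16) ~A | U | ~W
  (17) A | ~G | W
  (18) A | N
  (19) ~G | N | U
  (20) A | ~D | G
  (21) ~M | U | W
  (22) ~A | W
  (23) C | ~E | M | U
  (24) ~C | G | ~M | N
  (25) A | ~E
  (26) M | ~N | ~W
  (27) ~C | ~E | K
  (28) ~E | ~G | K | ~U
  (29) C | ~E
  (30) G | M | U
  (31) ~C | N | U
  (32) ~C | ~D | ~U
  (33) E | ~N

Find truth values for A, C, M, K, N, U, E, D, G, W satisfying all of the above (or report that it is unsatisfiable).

Try A = False:
  (A | ~D) forces D = False.
  (A | N) forces N = True.
  (~K | ~N) forces K = False.
  (~E | K | ~N) forces E = False.
  clause (E | ~N) is falsified — backtrack.
So A = True.
  then (~A | W) forces W = True.
  then (~A | U | ~W) forces U = True.
Set C = False.
  then (C | G | ~U) forces G = True.
  then (C | ~E) forces E = False.
  then (E | ~N) forces N = False.
  then (~G | ~K | N | ~W) forces K = False.
  then (K | M) forces M = True.
Set D = True.
All clauses satisfied.

A: True, C: False, M: True, K: False, N: False, U: True, E: False, D: True, G: True, W: True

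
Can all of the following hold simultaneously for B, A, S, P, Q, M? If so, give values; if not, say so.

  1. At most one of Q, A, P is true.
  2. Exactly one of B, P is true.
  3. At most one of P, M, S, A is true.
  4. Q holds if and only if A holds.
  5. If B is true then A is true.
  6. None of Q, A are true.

B=F, A=F, S=F, P=T, Q=F, M=F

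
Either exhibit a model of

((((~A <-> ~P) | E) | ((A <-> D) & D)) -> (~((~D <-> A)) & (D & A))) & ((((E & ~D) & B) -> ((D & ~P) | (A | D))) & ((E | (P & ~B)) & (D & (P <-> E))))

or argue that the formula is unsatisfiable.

B = True; P = True; D = True; E = True; A = True

  (((~A <-> ~P) | E) | ((A <-> D) & D)) -> (~((~D <-> A)) & (D & A)) = True
    ((~A <-> ~P) | E) | ((A <-> D) & D) = True
      (~A <-> ~P) | E = True
        ~A <-> ~P = True
          ~A = False
          ~P = False
      (A <-> D) & D = True
        A <-> D = True
    ~((~D <-> A)) & (D & A) = True
      ~((~D <-> A)) = True
        ~D <-> A = False
          ~D = False
      D & A = True
  (((E & ~D) & B) -> ((D & ~P) | (A | D))) & ((E | (P & ~B)) & (D & (P <-> E))) = True
    ((E & ~D) & B) -> ((D & ~P) | (A | D)) = True
      (E & ~D) & B = False
        E & ~D = False
          ~D = False
      (D & ~P) | (A | D) = True
        D & ~P = False
          ~P = False
        A | D = True
    (E | (P & ~B)) & (D & (P <-> E)) = True
      E | (P & ~B) = True
        P & ~B = False
          ~B = False
      D & (P <-> E) = True
        P <-> E = True
Both conjuncts True, so the formula holds.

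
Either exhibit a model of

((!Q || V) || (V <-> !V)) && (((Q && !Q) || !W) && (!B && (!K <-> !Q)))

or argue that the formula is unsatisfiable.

B: False, W: False, Q: True, K: True, V: True

  (!Q || V) || (V <-> !V) = True
    !Q || V = True
      !Q = False
    V <-> !V = False
      !V = False
  ((Q && !Q) || !W) && (!B && (!K <-> !Q)) = True
    (Q && !Q) || !W = True
      Q && !Q = False
        !Q = False
      !W = True
    !B && (!K <-> !Q) = True
      !B = True
      !K <-> !Q = True
        !K = False
        !Q = False
Both conjuncts True, so the formula holds.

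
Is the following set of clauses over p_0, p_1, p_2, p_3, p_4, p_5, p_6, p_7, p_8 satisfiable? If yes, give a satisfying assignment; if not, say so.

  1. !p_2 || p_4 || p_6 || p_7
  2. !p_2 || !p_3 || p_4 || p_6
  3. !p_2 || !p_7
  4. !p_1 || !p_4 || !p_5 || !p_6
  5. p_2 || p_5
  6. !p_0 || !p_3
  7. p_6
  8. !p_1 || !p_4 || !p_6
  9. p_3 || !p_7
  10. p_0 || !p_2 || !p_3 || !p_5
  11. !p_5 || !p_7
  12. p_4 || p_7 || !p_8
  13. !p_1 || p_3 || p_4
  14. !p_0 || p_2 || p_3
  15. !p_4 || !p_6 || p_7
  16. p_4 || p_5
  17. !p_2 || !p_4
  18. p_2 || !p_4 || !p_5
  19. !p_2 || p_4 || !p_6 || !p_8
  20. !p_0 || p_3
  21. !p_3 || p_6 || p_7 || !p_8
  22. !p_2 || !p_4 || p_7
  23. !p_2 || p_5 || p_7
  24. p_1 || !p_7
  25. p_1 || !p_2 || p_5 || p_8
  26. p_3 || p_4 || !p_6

Unit clause (p_6) forces p_6 = True.
Try p_0 = True:
  (!p_0 || !p_3) forces p_3 = False.
  clause (!p_0 || p_3) is falsified — backtrack.
So p_0 = False.
Set p_1 = True.
  then (!p_1 || !p_4 || !p_6) forces p_4 = False.
  then (!p_1 || p_3 || p_4) forces p_3 = True.
  then (p_4 || p_5) forces p_5 = True.
  then (p_0 || !p_2 || !p_3 || !p_5) forces p_2 = False.
  then (!p_5 || !p_7) forces p_7 = False.
  then (p_4 || p_7 || !p_8) forces p_8 = False.
All clauses satisfied.

p_0=F, p_1=T, p_2=F, p_3=T, p_4=F, p_5=T, p_6=T, p_7=F, p_8=F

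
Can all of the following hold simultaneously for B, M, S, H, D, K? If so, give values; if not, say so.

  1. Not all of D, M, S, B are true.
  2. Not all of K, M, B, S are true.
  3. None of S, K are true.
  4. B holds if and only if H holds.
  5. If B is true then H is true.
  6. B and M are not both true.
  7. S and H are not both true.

B: False, M: False, S: False, H: False, D: False, K: False

  (1) {D, M, S, B}: 0/4 true — not all ✓
  (2) {K, M, B, S}: 0/4 true — not all ✓
  (3) {S, K}: 0 true — none ✓
  (4) B=F, H=F — same ✓
  (5) B=F ⇒ H: vacuous ✓
  (6) B=F, M=F — not both ✓
  (7) S=F, H=F — not both ✓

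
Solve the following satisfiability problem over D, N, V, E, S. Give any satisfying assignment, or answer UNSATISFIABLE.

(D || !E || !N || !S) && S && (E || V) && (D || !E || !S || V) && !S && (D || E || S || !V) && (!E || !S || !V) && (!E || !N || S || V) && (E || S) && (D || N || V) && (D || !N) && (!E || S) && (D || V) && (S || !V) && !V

Unsatisfiable

Case S = True:
  Clause (!S) is falsified — contradiction.
Case S = False:
  Clause (S) is falsified — contradiction.
Both cases fail, so the formula is unsatisfiable.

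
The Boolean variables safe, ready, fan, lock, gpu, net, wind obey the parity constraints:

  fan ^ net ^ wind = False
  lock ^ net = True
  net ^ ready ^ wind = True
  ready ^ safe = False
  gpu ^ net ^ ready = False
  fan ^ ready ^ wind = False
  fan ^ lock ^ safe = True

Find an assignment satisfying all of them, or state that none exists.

safe = True, ready = True, fan = False, lock = False, gpu = False, net = True, wind = True

fan ^ net ^ wind = F ^ T ^ T = False ✓
lock ^ net = F ^ T = True ✓
net ^ ready ^ wind = T ^ T ^ T = True ✓
ready ^ safe = T ^ T = False ✓
gpu ^ net ^ ready = F ^ T ^ T = False ✓
fan ^ ready ^ wind = F ^ T ^ T = False ✓
fan ^ lock ^ safe = F ^ F ^ T = True ✓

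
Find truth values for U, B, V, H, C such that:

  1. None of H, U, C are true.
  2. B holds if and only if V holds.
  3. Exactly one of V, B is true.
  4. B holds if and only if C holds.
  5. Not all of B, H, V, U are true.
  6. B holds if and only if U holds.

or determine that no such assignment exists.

Case U = True:
  Constraint (1) is violated (U=T) — contradiction.
Case U = False:
  (1) forces H = False.
  (1) forces C = False.
  (4) with C=F forces B = False.
  (2) with B=F forces V = False.
  Constraint (3) is violated (V=F, B=F) — contradiction.
Both cases fail — unsatisfiable.

The formula is unsatisfiable.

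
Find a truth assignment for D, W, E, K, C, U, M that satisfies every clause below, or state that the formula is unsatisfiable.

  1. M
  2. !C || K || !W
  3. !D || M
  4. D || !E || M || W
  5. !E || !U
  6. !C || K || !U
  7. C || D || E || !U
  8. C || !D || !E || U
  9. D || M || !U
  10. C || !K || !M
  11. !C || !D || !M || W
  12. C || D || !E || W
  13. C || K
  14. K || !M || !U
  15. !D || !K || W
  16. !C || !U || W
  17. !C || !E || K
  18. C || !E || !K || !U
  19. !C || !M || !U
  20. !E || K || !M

D=F, W=T, E=F, K=T, C=T, U=F, M=T

Unit clause (M) forces M = True.
Set D = False.
Set W = True.
Set E = False.
Set K = True.
  then (C || !K || !M) forces C = True.
  then (!C || !M || !U) forces U = False.
All clauses satisfied.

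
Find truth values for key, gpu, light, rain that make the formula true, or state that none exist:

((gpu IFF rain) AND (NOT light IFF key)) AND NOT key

key = False, gpu = True, light = True, rain = True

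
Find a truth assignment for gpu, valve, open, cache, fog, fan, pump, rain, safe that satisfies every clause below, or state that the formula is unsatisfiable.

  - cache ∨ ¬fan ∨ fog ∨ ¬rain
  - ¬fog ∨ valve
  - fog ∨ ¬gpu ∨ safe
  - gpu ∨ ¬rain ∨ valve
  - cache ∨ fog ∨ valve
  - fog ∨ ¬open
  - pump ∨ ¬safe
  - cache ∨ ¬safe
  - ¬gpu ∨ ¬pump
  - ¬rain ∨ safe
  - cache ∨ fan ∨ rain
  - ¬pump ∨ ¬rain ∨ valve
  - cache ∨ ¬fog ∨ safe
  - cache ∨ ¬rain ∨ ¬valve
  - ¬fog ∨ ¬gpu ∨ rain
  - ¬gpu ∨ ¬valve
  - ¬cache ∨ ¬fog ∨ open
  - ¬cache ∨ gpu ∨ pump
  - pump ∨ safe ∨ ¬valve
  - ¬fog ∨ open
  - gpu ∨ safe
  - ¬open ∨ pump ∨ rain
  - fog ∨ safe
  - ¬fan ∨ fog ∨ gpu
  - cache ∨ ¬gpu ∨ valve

Try gpu = True:
  (¬gpu ∨ ¬pump) forces pump = False.
  (pump ∨ ¬safe) forces safe = False.
  (fog ∨ ¬gpu ∨ safe) forces fog = True.
  (¬fog ∨ valve) forces valve = True.
  clause (¬gpu ∨ ¬valve) is falsified — backtrack.
So gpu = False.
  then (gpu ∨ safe) forces safe = True.
  then (pump ∨ ¬safe) forces pump = True.
  then (cache ∨ ¬safe) forces cache = True.
Set valve = True.
Set open = False.
  then (¬cache ∨ ¬fog ∨ open) forces fog = False.
  then (¬fan ∨ fog ∨ gpu) forces fan = False.
Set rain = False.
All clauses satisfied.

gpu: False, valve: True, open: False, cache: True, fog: False, fan: False, pump: True, rain: False, safe: True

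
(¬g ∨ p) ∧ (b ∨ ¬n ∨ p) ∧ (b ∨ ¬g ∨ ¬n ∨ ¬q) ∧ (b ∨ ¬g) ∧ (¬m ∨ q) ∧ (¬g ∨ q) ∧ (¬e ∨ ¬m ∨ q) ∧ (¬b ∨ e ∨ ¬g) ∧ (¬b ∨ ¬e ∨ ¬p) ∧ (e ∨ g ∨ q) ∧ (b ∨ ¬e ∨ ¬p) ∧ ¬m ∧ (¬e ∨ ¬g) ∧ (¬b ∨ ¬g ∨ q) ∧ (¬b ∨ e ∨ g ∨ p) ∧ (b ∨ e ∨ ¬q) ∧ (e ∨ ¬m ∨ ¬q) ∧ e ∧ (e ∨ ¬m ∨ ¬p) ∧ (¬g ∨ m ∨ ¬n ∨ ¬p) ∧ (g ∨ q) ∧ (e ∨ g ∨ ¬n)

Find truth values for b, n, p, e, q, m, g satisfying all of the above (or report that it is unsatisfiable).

Unit clause (¬m) forces m = False.
Unit clause (e) forces e = True.
In (¬e ∨ ¬g) only ¬g is left, so g = False.
In (g ∨ q) only q is left, so q = True.
Set b = True.
  then (¬b ∨ ¬e ∨ ¬p) forces p = False.
Set n = False.
All clauses satisfied.

b = True, n = False, p = False, e = True, q = True, m = False, g = False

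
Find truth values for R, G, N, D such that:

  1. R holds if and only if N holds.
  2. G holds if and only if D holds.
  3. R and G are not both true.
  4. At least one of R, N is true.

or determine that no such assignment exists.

R=T, G=F, N=T, D=F

  (1) R=T, N=T — same ✓
  (2) G=F, D=F — same ✓
  (3) R=T, G=F — not both ✓
  (4) {R, N}: 2 true — at least one ✓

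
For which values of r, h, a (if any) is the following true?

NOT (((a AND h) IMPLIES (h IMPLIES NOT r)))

r = True, h = True, a = True

  NOT (((a AND h) IMPLIES (h IMPLIES NOT r))) = True
    (a AND h) IMPLIES (h IMPLIES NOT r) = False
      a AND h = True
      h IMPLIES NOT r = False
        NOT r = False
The formula evaluates to True.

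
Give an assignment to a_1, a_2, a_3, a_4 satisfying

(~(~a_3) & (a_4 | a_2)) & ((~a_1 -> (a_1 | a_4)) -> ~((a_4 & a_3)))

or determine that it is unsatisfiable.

a_1: True; a_2: True; a_3: True; a_4: False

  ~(~a_3) & (a_4 | a_2) = True
    ~(~a_3) = True
      ~a_3 = False
    a_4 | a_2 = True
  (~a_1 -> (a_1 | a_4)) -> ~((a_4 & a_3)) = True
    ~a_1 -> (a_1 | a_4) = True
      ~a_1 = False
      a_1 | a_4 = True
    ~((a_4 & a_3)) = True
      a_4 & a_3 = False
Both conjuncts True, so the formula holds.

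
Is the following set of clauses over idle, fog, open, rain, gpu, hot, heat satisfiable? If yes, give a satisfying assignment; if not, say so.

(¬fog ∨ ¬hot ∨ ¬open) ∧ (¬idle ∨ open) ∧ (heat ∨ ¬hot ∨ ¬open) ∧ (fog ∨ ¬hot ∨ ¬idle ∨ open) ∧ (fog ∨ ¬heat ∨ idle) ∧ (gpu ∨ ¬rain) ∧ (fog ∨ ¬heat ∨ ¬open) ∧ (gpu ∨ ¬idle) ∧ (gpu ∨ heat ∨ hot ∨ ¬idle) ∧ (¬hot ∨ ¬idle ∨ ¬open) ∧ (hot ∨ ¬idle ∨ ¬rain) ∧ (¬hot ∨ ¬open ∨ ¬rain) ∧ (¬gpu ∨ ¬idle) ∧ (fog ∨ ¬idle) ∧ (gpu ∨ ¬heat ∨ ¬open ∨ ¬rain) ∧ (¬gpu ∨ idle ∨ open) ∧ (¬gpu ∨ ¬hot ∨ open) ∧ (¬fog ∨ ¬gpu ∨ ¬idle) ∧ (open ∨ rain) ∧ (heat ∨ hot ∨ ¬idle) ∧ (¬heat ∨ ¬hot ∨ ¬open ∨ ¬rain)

idle=F, fog=T, open=T, rain=F, gpu=T, hot=F, heat=T

Try idle = True:
  (¬idle ∨ open) forces open = True.
  (gpu ∨ ¬idle) forces gpu = True.
  clause (¬gpu ∨ ¬idle) is falsified — backtrack.
So idle = False.
Set fog = True.
Set open = True.
  then (¬fog ∨ ¬hot ∨ ¬open) forces hot = False.
Set rain = False.
Set gpu = True.
Set heat = True.
All clauses satisfied.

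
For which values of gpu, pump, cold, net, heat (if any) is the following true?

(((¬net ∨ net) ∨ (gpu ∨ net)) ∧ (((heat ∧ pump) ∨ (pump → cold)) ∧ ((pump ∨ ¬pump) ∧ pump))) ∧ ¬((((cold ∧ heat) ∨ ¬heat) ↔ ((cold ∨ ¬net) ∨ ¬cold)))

gpu: True, pump: True, cold: False, net: False, heat: True

  ((¬net ∨ net) ∨ (gpu ∨ net)) ∧ (((heat ∧ pump) ∨ (pump → cold)) ∧ ((pump ∨ ¬pump) ∧ pump)) = True
    (¬net ∨ net) ∨ (gpu ∨ net) = True
      ¬net ∨ net = True
        ¬net = True
      gpu ∨ net = True
    ((heat ∧ pump) ∨ (pump → cold)) ∧ ((pump ∨ ¬pump) ∧ pump) = True
      (heat ∧ pump) ∨ (pump → cold) = True
        heat ∧ pump = True
        pump → cold = False
      (pump ∨ ¬pump) ∧ pump = True
        pump ∨ ¬pump = True
          ¬pump = False
  ¬((((cold ∧ heat) ∨ ¬heat) ↔ ((cold ∨ ¬net) ∨ ¬cold))) = True
    ((cold ∧ heat) ∨ ¬heat) ↔ ((cold ∨ ¬net) ∨ ¬cold) = False
      (cold ∧ heat) ∨ ¬heat = False
        cold ∧ heat = False
        ¬heat = False
      (cold ∨ ¬net) ∨ ¬cold = True
        cold ∨ ¬net = True
          ¬net = True
        ¬cold = True
Both conjuncts True, so the formula holds.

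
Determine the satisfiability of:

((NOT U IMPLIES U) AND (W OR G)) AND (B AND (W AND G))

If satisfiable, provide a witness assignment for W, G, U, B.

W = True; G = True; U = True; B = True

  (NOT U IMPLIES U) AND (W OR G) = True
    NOT U IMPLIES U = True
      NOT U = False
    W OR G = True
  B AND (W AND G) = True
    W AND G = True
Both conjuncts True, so the formula holds.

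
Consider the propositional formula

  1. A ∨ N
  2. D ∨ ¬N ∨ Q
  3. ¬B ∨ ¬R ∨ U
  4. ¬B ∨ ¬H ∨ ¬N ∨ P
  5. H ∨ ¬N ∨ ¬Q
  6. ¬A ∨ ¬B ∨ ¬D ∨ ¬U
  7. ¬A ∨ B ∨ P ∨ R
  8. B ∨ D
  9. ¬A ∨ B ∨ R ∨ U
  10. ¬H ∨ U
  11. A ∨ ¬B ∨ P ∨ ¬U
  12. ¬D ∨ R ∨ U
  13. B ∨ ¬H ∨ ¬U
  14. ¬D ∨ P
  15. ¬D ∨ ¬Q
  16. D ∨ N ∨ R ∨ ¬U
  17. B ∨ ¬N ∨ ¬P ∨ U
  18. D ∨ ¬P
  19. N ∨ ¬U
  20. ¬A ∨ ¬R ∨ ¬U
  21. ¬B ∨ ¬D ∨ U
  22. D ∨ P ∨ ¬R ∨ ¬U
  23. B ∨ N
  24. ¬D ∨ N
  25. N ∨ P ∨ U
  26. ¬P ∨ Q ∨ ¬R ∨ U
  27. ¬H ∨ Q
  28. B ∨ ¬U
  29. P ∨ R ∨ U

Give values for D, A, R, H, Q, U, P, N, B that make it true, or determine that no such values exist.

D = True, A = False, R = True, H = False, Q = False, U = True, P = True, N = True, B = True

Set D = True.
  then (¬D ∨ P) forces P = True.
  then (¬D ∨ ¬Q) forces Q = False.
  then (¬D ∨ N) forces N = True.
  then (¬H ∨ Q) forces H = False.
Set A = False.
Set R = True.
  then (¬P ∨ Q ∨ ¬R ∨ U) forces U = True.
  then (B ∨ ¬U) forces B = True.
All clauses satisfied.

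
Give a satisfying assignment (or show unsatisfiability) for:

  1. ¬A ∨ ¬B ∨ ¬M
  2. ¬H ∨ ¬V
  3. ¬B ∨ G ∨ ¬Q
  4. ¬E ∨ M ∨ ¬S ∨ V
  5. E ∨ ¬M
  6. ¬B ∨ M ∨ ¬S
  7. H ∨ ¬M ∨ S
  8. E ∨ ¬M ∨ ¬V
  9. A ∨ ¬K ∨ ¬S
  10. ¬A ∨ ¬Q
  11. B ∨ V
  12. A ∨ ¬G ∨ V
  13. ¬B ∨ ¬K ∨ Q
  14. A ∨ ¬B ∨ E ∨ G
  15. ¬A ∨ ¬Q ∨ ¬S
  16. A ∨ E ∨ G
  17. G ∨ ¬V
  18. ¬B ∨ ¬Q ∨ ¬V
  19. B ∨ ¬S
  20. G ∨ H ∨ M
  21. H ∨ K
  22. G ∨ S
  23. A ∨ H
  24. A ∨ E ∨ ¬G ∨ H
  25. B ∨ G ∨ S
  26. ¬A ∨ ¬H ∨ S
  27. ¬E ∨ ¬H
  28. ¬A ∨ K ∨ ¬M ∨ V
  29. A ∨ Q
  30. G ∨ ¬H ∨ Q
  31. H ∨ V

Q = False, E = True, G = True, M = False, H = False, K = True, S = False, B = False, V = True, A = True

Set Q = False.
  then (A ∨ Q) forces A = True.
Set E = True.
  then (¬E ∨ ¬H) forces H = False.
  then (H ∨ V) forces V = True.
  then (G ∨ ¬V) forces G = True.
  then (H ∨ K) forces K = True.
  then (¬B ∨ ¬K ∨ Q) forces B = False.
  then (B ∨ ¬S) forces S = False.
  then (H ∨ ¬M ∨ S) forces M = False.
All clauses satisfied.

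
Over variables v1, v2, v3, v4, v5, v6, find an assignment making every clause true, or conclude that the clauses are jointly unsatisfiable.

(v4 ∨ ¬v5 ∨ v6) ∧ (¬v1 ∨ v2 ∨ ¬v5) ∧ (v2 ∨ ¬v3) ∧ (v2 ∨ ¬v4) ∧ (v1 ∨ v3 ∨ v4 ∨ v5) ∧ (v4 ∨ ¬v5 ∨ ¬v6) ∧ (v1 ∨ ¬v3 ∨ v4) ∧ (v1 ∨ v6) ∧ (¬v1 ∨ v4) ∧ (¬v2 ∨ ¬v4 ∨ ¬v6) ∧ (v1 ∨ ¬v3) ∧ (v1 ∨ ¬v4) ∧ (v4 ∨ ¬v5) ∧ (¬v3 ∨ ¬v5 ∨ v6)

v1: True; v2: True; v3: True; v4: True; v5: False; v6: False

Try v1 = False:
  (v1 ∨ v6) forces v6 = True.
  (v1 ∨ ¬v3) forces v3 = False.
  (v1 ∨ ¬v4) forces v4 = False.
  (v1 ∨ v3 ∨ v4 ∨ v5) forces v5 = True.
  clause (v4 ∨ ¬v5 ∨ ¬v6) is falsified — backtrack.
So v1 = True.
  then (¬v1 ∨ v4) forces v4 = True.
  then (v2 ∨ ¬v4) forces v2 = True.
  then (¬v2 ∨ ¬v4 ∨ ¬v6) forces v6 = False.
Set v3 = True.
  then (¬v3 ∨ ¬v5 ∨ v6) forces v5 = False.
All clauses satisfied.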